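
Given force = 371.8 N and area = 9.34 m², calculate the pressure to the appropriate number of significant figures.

39.8 Pa

pressure = 371.8 N ÷ 9.34 m² = 39.8072805139… Pa.
371.8 has 4 significant figures; 9.34 has 3.
Division/multiplication keeps the fewest: 3 significant figures.
Rounded: 39.8 Pa.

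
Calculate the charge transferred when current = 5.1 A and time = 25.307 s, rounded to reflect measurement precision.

1.3 × 10² C

charge transferred = 5.1 A × 25.307 s = 129.0657 C.
5.1 has 2 significant figures; 25.307 has 5.
Division/multiplication keeps the fewest: 2 significant figures.
Rounded: 1.3 × 10² C.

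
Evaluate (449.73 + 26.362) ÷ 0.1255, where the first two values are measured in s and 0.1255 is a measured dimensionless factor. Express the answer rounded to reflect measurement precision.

449.73 s + 26.362 s = 476.092 s; the sum is limited to 2 decimal places (5 s.f.).
Carrying full precision, 476.092 ÷ 0.1255 = 3793.56175299… s; 0.1255 has 4 s.f., so the result keeps min(5, 4) = 4 s.f.
Rounded to 4 significant figures: 3794 s.

3794 s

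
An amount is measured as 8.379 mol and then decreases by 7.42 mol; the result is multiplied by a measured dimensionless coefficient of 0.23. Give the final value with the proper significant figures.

8.379 mol − 7.42 mol = 0.959 mol; the difference is limited to 2 decimal places (2 s.f.).
Carrying full precision, 0.959 × 0.23 = 0.22057 mol; 0.23 has 2 s.f., so the result keeps min(2, 2) = 2 s.f.
Rounded to 2 significant figures: 0.22 mol.

0.22 mol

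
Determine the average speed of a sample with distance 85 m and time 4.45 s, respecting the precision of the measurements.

average speed = 85 m ÷ 4.45 s = 19.1011235955… m/s.
85 has 2 significant figures; 4.45 has 3.
Division/multiplication keeps the fewest: 2 significant figures.
Rounded: 19 m/s.

19 m/s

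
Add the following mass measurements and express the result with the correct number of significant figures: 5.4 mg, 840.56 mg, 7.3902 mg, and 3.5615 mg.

5.4 mg + 840.56 mg + 7.3902 mg + 3.5615 mg = 856.9117 mg.
Addition/subtraction keeps the fewest decimal places: 5.4 → 1 decimal place, 840.56 → 2 decimal places, 7.3902 → 4 decimal places, 3.5615 → 4 decimal places; limit is 1.
Rounded to 1 decimal place: 856.9 mg.

856.9 mg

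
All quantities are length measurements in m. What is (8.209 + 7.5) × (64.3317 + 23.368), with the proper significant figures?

1.38 × 10³ m²

8.209 + 7.5 = 15.709, limited to 1 d.p. → 3 s.f.; 64.3317 + 23.368 = 87.6997, limited to 3 d.p. → 5 s.f.
Carrying full precision, 15.709 × 87.6997 = 1377.6745873; keep min(3, 5) = 3 s.f.
Rounded to 3 significant figures: 1.38 × 10³ m².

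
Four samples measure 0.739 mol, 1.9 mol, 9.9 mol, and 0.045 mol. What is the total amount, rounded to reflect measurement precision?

12.6 mol

0.739 mol + 1.9 mol + 9.9 mol + 0.045 mol = 12.584 mol.
Addition/subtraction keeps the fewest decimal places: 0.739 → 3 decimal places, 1.9 → 1 decimal place, 9.9 → 1 decimal place, 0.045 → 3 decimal places; limit is 1.
Rounded to 1 decimal place: 12.6 mol.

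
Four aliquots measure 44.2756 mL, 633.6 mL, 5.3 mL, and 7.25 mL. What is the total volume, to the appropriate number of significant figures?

44.2756 mL + 633.6 mL + 5.3 mL + 7.25 mL = 690.4256 mL.
Addition/subtraction keeps the fewest decimal places: 44.2756 → 4 decimal places, 633.6 → 1 decimal place, 5.3 → 1 decimal place, 7.25 → 2 decimal places; limit is 1.
Rounded to 1 decimal place: 690.4 mL.

690.4 mL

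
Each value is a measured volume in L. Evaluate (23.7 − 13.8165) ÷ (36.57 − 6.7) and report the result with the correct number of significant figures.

0.33

23.7 − 13.8165 = 9.8835, limited to 1 d.p. → 2 s.f.; 36.57 − 6.7 = 29.87, limited to 1 d.p. → 3 s.f.
Carrying full precision, 9.8835 ÷ 29.87 = 0.33088382993…; keep min(2, 3) = 2 s.f.
Rounded to 2 significant figures: 0.33.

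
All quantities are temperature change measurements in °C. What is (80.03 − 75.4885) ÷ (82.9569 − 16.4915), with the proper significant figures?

0.0683

80.03 − 75.4885 = 4.5415, limited to 2 d.p. → 3 s.f.; 82.9569 − 16.4915 = 66.4654, limited to 4 d.p. → 6 s.f.
Carrying full precision, 4.5415 ÷ 66.4654 = 0.0683287846007…; keep min(3, 6) = 3 s.f.
Rounded to 3 significant figures: 0.0683.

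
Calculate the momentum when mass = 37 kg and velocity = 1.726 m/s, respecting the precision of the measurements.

64 kg·m/s

momentum = 37 kg × 1.726 m/s = 63.862 kg·m/s.
37 has 2 significant figures; 1.726 has 4.
Division/multiplication keeps the fewest: 2 significant figures.
Rounded: 64 kg·m/s.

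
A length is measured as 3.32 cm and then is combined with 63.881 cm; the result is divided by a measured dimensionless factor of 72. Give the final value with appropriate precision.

0.93 cm

3.32 cm + 63.881 cm = 67.201 cm; the sum is limited to 2 decimal places (4 s.f.).
Carrying full precision, 67.201 ÷ 72 = 0.933347222222… cm; 72 has 2 s.f., so the result keeps min(4, 2) = 2 s.f.
Rounded to 2 significant figures: 0.93 cm.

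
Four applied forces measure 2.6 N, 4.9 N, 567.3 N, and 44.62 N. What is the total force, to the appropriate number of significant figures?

2.6 N + 4.9 N + 567.3 N + 44.62 N = 619.42 N.
Addition/subtraction keeps the fewest decimal places: 2.6 → 1 decimal place, 4.9 → 1 decimal place, 567.3 → 1 decimal place, 44.62 → 2 decimal places; limit is 1.
Rounded to 1 decimal place: 6.194 × 10^2 N.

6.194 × 10^2 N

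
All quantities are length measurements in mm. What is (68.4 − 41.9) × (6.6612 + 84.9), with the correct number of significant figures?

2.43 × 10^3 mm²

68.4 − 41.9 = 26.5, limited to 1 d.p. → 3 s.f.; 6.6612 + 84.9 = 91.5612, limited to 1 d.p. → 3 s.f.
Carrying full precision, 26.5 × 91.5612 = 2426.3718; keep min(3, 3) = 3 s.f.
Rounded to 3 significant figures: 2.43 × 10^3 mm².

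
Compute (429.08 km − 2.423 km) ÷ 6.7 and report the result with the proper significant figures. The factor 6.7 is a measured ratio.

429.08 km − 2.423 km = 426.657 km; the difference is limited to 2 decimal places (5 s.f.).
Carrying full precision, 426.657 ÷ 6.7 = 63.6801492537… km; 6.7 has 2 s.f., so the result keeps min(5, 2) = 2 s.f.
Rounded to 2 significant figures: 64 km.

64 km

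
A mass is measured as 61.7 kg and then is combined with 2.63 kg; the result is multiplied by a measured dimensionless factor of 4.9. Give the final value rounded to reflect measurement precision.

61.7 kg + 2.63 kg = 64.33 kg; the sum is limited to 1 decimal place (3 s.f.).
Carrying full precision, 64.33 × 4.9 = 315.217 kg; 4.9 has 2 s.f., so the result keeps min(3, 2) = 2 s.f.
Rounded to 2 significant figures: 3.2 × 10^2 kg.

3.2 × 10^2 kg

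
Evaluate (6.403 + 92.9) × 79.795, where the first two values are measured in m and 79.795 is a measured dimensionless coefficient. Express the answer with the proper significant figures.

6.403 m + 92.9 m = 99.303 m; the sum is limited to 1 decimal place (3 s.f.).
Carrying full precision, 99.303 × 79.795 = 7923.882885 m; 79.795 has 5 s.f., so the result keeps min(3, 5) = 3 s.f.
Rounded to 3 significant figures: 7.92 × 10^3 m.

7.92 × 10^3 m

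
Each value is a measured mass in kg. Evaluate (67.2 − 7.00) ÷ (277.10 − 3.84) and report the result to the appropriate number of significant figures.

0.220

67.2 − 7.00 = 60.20, limited to 1 d.p. → 3 s.f.; 277.10 − 3.84 = 273.26, limited to 2 d.p. → 5 s.f.
Carrying full precision, 60.20 ÷ 273.26 = 0.220303008124…; keep min(3, 5) = 3 s.f.
Rounded to 3 significant figures: 0.220.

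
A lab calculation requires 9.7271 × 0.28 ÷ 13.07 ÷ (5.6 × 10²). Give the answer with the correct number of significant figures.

3.7 × 10⁻⁴

9.7271 × 0.28 ÷ 13.07 ÷ (5.6 × 10²) = 0.000372115531752…
Multiplication/division keeps the fewest significant figures: 9.7271 → 5 s.f., 0.28 → 2 s.f., 13.07 → 4 s.f., 5.6 × 10² → 2 s.f.; limit is 2.
Rounded to 2 significant figures: 3.7 × 10⁻⁴.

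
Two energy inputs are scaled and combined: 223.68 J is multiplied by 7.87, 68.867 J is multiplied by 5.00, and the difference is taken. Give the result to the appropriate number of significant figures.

1.42 × 10³ J

223.68 × 7.87 = 1760.3616 → 1.76 × 10³ J (3 s.f., last digit at the 10^1 place).
68.867 × 5.00 = 344.335 → 3.44 × 10² J (3 s.f., last digit at the 10^0 place).
Difference: 1416.0266 J; keep the coarser place, 10^1.
Result: 1.42 × 10³ J.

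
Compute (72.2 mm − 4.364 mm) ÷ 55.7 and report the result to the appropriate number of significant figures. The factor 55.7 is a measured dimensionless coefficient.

72.2 mm − 4.364 mm = 67.836 mm; the difference is limited to 1 decimal place (3 s.f.).
Carrying full precision, 67.836 ÷ 55.7 = 1.21788150808… mm; 55.7 has 3 s.f., so the result keeps min(3, 3) = 3 s.f.
Rounded to 3 significant figures: 1.22 mm.

1.22 mm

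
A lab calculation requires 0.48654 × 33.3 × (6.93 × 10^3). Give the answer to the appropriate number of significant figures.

1.12 × 10^5

0.48654 × 33.3 × (6.93 × 10^3) = 112278.34926
Multiplication/division keeps the fewest significant figures: 0.48654 → 5 s.f., 33.3 → 3 s.f., 6.93 × 10^3 → 3 s.f.; limit is 3.
Rounded to 3 significant figures: 1.12 × 10^5.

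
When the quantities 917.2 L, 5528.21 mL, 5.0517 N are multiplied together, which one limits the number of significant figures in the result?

917.2 L → 4 s.f.; 5528.21 mL → 6 s.f.; 5.0517 N → 5 s.f.
The fewest is 4 significant figures, from 917.2 L.

917.2 L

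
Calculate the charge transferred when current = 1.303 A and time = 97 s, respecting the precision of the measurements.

1.3 × 10^2 C

charge transferred = 1.303 A × 97 s = 126.391 C.
1.303 has 4 significant figures; 97 has 2.
Division/multiplication keeps the fewest: 2 significant figures.
Rounded: 1.3 × 10^2 C.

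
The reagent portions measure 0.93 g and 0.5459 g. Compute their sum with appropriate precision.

0.93 g + 0.5459 g = 1.4759 g.
Addition/subtraction keeps the fewest decimal places: 0.93 → 2 decimal places, 0.5459 → 4 decimal places; limit is 2.
Rounded to 2 decimal places: 1.48 g.

1.48 g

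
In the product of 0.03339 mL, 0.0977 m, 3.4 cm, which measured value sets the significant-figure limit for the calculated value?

3.4 cm

0.03339 mL → 4 s.f.; 0.0977 m → 3 s.f.; 3.4 cm → 2 s.f.
The fewest is 2 significant figures, from 3.4 cm.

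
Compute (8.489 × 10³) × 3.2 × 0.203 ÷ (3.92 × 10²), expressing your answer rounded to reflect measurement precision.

14

(8.489 × 10³) × 3.2 × 0.203 ÷ (3.92 × 10²) = 14.0674857143…
Multiplication/division keeps the fewest significant figures: 8.489 × 10³ → 4 s.f., 3.2 → 2 s.f., 0.203 → 3 s.f., 3.92 × 10² → 3 s.f.; limit is 2.
Rounded to 2 significant figures: 14.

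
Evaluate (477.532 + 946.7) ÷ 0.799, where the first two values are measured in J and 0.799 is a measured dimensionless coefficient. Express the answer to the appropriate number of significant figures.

477.532 J + 946.7 J = 1424.232 J; the sum is limited to 1 decimal place (5 s.f.).
Carrying full precision, 1424.232 ÷ 0.799 = 1782.51814768… J; 0.799 has 3 s.f., so the result keeps min(5, 3) = 3 s.f.
Rounded to 3 significant figures: 1.78 × 10^3 J.

1.78 × 10^3 J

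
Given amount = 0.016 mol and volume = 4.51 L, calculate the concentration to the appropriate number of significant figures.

concentration = 0.016 mol ÷ 4.51 L = 0.00354767184035… mol/L.
0.016 has 2 significant figures; 4.51 has 3.
Division/multiplication keeps the fewest: 2 significant figures.
Rounded: 0.0035 mol/L.

0.0035 mol/L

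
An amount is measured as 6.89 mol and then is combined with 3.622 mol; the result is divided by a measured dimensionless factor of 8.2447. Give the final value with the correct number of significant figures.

1.275 mol

6.89 mol + 3.622 mol = 10.512 mol; the sum is limited to 2 decimal places (4 s.f.).
Carrying full precision, 10.512 ÷ 8.2447 = 1.27500090968… mol; 8.2447 has 5 s.f., so the result keeps min(4, 5) = 4 s.f.
Rounded to 4 significant figures: 1.275 mol.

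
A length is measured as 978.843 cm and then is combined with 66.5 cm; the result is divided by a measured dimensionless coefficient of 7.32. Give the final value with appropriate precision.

978.843 cm + 66.5 cm = 1045.343 cm; the sum is limited to 1 decimal place (5 s.f.).
Carrying full precision, 1045.343 ÷ 7.32 = 142.806420765… cm; 7.32 has 3 s.f., so the result keeps min(5, 3) = 3 s.f.
Rounded to 3 significant figures: 143 cm.

143 cm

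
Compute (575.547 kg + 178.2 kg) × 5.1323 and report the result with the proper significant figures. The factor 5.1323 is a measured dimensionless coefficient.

3.868 × 10³ kg

575.547 kg + 178.2 kg = 753.747 kg; the sum is limited to 1 decimal place (4 s.f.).
Carrying full precision, 753.747 × 5.1323 = 3868.4557281 kg; 5.1323 has 5 s.f., so the result keeps min(4, 5) = 4 s.f.
Rounded to 4 significant figures: 3.868 × 10³ kg.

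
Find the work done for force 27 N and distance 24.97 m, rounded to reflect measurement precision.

6.7 × 10^2 J

work done = 27 N × 24.97 m = 674.19 J.
27 has 2 significant figures; 24.97 has 4.
Division/multiplication keeps the fewest: 2 significant figures.
Rounded: 6.7 × 10^2 J.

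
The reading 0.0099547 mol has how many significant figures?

0.0099547: leading zeros are not significant.

5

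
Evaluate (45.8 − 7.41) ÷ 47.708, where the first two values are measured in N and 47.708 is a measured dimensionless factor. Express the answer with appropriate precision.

0.805 N

45.8 N − 7.41 N = 38.39 N; the difference is limited to 1 decimal place (3 s.f.).
Carrying full precision, 38.39 ÷ 47.708 = 0.804686844974… N; 47.708 has 5 s.f., so the result keeps min(3, 5) = 3 s.f.
Rounded to 3 significant figures: 0.805 N.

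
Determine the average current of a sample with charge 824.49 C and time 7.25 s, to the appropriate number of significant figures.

average current = 824.49 C ÷ 7.25 s = 113.722758621… A.
824.49 has 5 significant figures; 7.25 has 3.
Division/multiplication keeps the fewest: 3 significant figures.
Rounded: 114 A.

114 A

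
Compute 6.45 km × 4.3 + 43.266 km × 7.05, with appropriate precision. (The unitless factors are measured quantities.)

6.45 × 4.3 = 27.735 → 28 km (2 s.f., last digit at the 10^0 place).
43.266 × 7.05 = 305.0253 → 305 km (3 s.f., last digit at the 10^0 place).
Sum: 332.7603 km; keep the coarser place, 10^0.
Result: 333 km.

333 km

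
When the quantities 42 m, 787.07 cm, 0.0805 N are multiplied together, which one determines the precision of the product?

42 m

42 m → 2 s.f.; 787.07 cm → 5 s.f.; 0.0805 N → 3 s.f.
The fewest is 2 significant figures, from 42 m.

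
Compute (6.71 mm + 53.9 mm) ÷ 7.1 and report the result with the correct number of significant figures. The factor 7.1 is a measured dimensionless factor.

6.71 mm + 53.9 mm = 60.61 mm; the sum is limited to 1 decimal place (3 s.f.).
Carrying full precision, 60.61 ÷ 7.1 = 8.53661971831… mm; 7.1 has 2 s.f., so the result keeps min(3, 2) = 2 s.f.
Rounded to 2 significant figures: 8.5 mm.

8.5 mm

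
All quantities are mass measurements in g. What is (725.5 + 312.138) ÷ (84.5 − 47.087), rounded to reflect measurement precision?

725.5 + 312.138 = 1037.638, limited to 1 d.p. → 5 s.f.; 84.5 − 47.087 = 37.413, limited to 1 d.p. → 3 s.f.
Carrying full precision, 1037.638 ÷ 37.413 = 27.7346911501…; keep min(5, 3) = 3 s.f.
Rounded to 3 significant figures: 27.7.

27.7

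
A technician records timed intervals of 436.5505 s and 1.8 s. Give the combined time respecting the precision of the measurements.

436.5505 s + 1.8 s = 438.3505 s.
Addition/subtraction keeps the fewest decimal places: 436.5505 → 4 decimal places, 1.8 → 1 decimal place; limit is 1.
Rounded to 1 decimal place: 438.4 s.

438.4 s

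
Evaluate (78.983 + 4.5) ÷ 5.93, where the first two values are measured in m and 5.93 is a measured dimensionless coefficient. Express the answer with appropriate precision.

78.983 m + 4.5 m = 83.483 m; the sum is limited to 1 decimal place (3 s.f.).
Carrying full precision, 83.483 ÷ 5.93 = 14.0780775717… m; 5.93 has 3 s.f., so the result keeps min(3, 3) = 3 s.f.
Rounded to 3 significant figures: 14.1 m.

14.1 m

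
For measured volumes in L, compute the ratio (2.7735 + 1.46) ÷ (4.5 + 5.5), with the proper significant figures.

0.423

2.7735 + 1.46 = 4.2335, limited to 2 d.p. → 3 s.f.; 4.5 + 5.5 = 10.0, limited to 1 d.p. → 3 s.f.
Carrying full precision, 4.2335 ÷ 10.0 = 0.42335; keep min(3, 3) = 3 s.f.
Rounded to 3 significant figures: 0.423.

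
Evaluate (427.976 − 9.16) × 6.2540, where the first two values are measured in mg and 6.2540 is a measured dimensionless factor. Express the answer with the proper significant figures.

2619.3 mg

427.976 mg − 9.16 mg = 418.816 mg; the difference is limited to 2 decimal places (5 s.f.).
Carrying full precision, 418.816 × 6.2540 = 2619.275264 mg; 6.2540 has 5 s.f., so the result keeps min(5, 5) = 5 s.f.
Rounded to 5 significant figures: 2619.3 mg.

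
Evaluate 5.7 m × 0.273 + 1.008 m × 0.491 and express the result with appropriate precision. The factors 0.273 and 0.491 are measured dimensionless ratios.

2.1 m

5.7 × 0.273 = 1.5561 → 1.6 m (2 s.f., last digit at the 10^-1 place).
1.008 × 0.491 = 0.494928 → 4.95 × 10^-1 m (3 s.f., last digit at the 10^-3 place).
Sum: 2.051028 m; keep the coarser place, 10^-1.
Result: 2.1 m.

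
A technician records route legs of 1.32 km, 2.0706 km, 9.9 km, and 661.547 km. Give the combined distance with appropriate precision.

674.8 km

1.32 km + 2.0706 km + 9.9 km + 661.547 km = 674.8376 km.
Addition/subtraction keeps the fewest decimal places: 1.32 → 2 decimal places, 2.0706 → 4 decimal places, 9.9 → 1 decimal place, 661.547 → 3 decimal places; limit is 1.
Rounded to 1 decimal place: 674.8 km.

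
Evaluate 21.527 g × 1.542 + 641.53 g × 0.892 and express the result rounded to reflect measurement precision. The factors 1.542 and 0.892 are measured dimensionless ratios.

21.527 × 1.542 = 33.194634 → 33.19 g (4 s.f., last digit at the 10^-2 place).
641.53 × 0.892 = 572.24476 → 572 g (3 s.f., last digit at the 10^0 place).
Sum: 605.439394 g; keep the coarser place, 10^0.
Result: 605 g.

605 g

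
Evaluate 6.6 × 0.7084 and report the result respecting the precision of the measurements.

6.6 × 0.7084 = 4.67544
Multiplication/division keeps the fewest significant figures: 6.6 → 2 s.f., 0.7084 → 4 s.f.; limit is 2.
Rounded to 2 significant figures: 4.7.

4.7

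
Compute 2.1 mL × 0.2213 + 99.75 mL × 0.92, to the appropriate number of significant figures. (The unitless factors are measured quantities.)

92 mL

2.1 × 0.2213 = 0.46473 → 0.46 mL (2 s.f., last digit at the 10^-2 place).
99.75 × 0.92 = 91.77 → 92 mL (2 s.f., last digit at the 10^0 place).
Sum: 92.23473 mL; keep the coarser place, 10^0.
Result: 92 mL.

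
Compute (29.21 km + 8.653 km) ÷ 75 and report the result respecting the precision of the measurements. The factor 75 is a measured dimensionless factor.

29.21 km + 8.653 km = 37.863 km; the sum is limited to 2 decimal places (4 s.f.).
Carrying full precision, 37.863 ÷ 75 = 0.50484 km; 75 has 2 s.f., so the result keeps min(4, 2) = 2 s.f.
Rounded to 2 significant figures: 0.50 km.

0.50 km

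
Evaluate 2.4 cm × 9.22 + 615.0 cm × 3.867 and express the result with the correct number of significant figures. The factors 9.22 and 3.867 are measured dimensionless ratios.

2.400 × 10^3 cm

2.4 × 9.22 = 22.128 → 22 cm (2 s.f., last digit at the 10^0 place).
615.0 × 3.867 = 2378.205 → 2378 cm (4 s.f., last digit at the 10^0 place).
Sum: 2400.333 cm; keep the coarser place, 10^0.
Result: 2.400 × 10^3 cm.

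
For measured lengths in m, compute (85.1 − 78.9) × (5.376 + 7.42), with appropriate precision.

79 m²

85.1 − 78.9 = 6.2, limited to 1 d.p. → 2 s.f.; 5.376 + 7.42 = 12.796, limited to 2 d.p. → 4 s.f.
Carrying full precision, 6.2 × 12.796 = 79.3352; keep min(2, 4) = 2 s.f.
Rounded to 2 significant figures: 79 m².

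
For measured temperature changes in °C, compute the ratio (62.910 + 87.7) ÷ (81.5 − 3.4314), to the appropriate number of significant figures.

1.93

62.910 + 87.7 = 150.610, limited to 1 d.p. → 4 s.f.; 81.5 − 3.4314 = 78.0686, limited to 1 d.p. → 3 s.f.
Carrying full precision, 150.610 ÷ 78.0686 = 1.92920072859…; keep min(4, 3) = 3 s.f.
Rounded to 3 significant figures: 1.93.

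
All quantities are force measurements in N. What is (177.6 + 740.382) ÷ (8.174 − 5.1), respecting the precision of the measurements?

3.0 × 10²

177.6 + 740.382 = 917.982, limited to 1 d.p. → 4 s.f.; 8.174 − 5.1 = 3.074, limited to 1 d.p. → 2 s.f.
Carrying full precision, 917.982 ÷ 3.074 = 298.627846454…; keep min(4, 2) = 2 s.f.
Rounded to 2 significant figures: 3.0 × 10².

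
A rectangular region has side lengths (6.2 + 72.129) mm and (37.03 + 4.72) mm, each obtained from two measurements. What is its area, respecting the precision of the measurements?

6.2 + 72.129 = 78.329, limited to 1 d.p. → 3 s.f.; 37.03 + 4.72 = 41.75, limited to 2 d.p. → 4 s.f.
Carrying full precision, 78.329 × 41.75 = 3270.23575; keep min(3, 4) = 3 s.f.
Rounded to 3 significant figures: 3.27 × 10^3 mm².

3.27 × 10^3 mm²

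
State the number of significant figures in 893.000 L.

6

893.000: trailing zeros after a decimal point are significant.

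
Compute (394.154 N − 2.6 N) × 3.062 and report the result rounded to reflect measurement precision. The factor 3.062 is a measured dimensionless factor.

394.154 N − 2.6 N = 391.554 N; the difference is limited to 1 decimal place (4 s.f.).
Carrying full precision, 391.554 × 3.062 = 1198.938348 N; 3.062 has 4 s.f., so the result keeps min(4, 4) = 4 s.f.
Rounded to 4 significant figures: 1199 N.

1199 N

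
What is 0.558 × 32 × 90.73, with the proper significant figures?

1.6 × 10^3

0.558 × 32 × 90.73 = 1620.07488
Multiplication/division keeps the fewest significant figures: 0.558 → 3 s.f., 32 → 2 s.f., 90.73 → 4 s.f.; limit is 2.
Rounded to 2 significant figures: 1.6 × 10^3.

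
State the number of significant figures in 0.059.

0.059: leading zeros are not significant.

2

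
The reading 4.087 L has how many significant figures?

4

4.087: zeros between nonzero digits are significant.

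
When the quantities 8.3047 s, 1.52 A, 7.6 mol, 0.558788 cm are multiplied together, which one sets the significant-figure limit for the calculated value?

8.3047 s → 5 s.f.; 1.52 A → 3 s.f.; 7.6 mol → 2 s.f.; 0.558788 cm → 6 s.f.
The fewest is 2 significant figures, from 7.6 mol.

7.6 mol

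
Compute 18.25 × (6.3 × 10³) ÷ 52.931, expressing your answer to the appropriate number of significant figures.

18.25 × (6.3 × 10³) ÷ 52.931 = 2172.16753887…
Multiplication/division keeps the fewest significant figures: 18.25 → 4 s.f., 6.3 × 10³ → 2 s.f., 52.931 → 5 s.f.; limit is 2.
Rounded to 2 significant figures: 2.2 × 10³.

2.2 × 10³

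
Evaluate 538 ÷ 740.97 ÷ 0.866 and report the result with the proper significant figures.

538 ÷ 740.97 ÷ 0.866 = 0.838424110509…
Multiplication/division keeps the fewest significant figures: 538 → 3 s.f., 740.97 → 5 s.f., 0.866 → 3 s.f.; limit is 3.
Rounded to 3 significant figures: 0.838.

0.838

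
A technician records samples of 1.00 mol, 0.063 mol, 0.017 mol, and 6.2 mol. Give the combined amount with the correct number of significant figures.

7.3 mol

1.00 mol + 0.063 mol + 0.017 mol + 6.2 mol = 7.280 mol.
Addition/subtraction keeps the fewest decimal places: 1.00 → 2 decimal places, 0.063 → 3 decimal places, 0.017 → 3 decimal places, 6.2 → 1 decimal place; limit is 1.
Rounded to 1 decimal place: 7.3 mol.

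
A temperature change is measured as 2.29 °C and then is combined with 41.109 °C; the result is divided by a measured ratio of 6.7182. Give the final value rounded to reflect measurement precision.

6.460 °C

2.29 °C + 41.109 °C = 43.399 °C; the sum is limited to 2 decimal places (4 s.f.).
Carrying full precision, 43.399 ÷ 6.7182 = 6.45991485815… °C; 6.7182 has 5 s.f., so the result keeps min(4, 5) = 4 s.f.
Rounded to 4 significant figures: 6.460 °C.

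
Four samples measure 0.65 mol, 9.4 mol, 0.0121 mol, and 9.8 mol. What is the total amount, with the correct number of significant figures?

0.65 mol + 9.4 mol + 0.0121 mol + 9.8 mol = 19.8621 mol.
Addition/subtraction keeps the fewest decimal places: 0.65 → 2 decimal places, 9.4 → 1 decimal place, 0.0121 → 4 decimal places, 9.8 → 1 decimal place; limit is 1.
Rounded to 1 decimal place: 19.9 mol.

19.9 mol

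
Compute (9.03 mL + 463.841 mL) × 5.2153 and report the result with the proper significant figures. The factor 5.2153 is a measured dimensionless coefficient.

9.03 mL + 463.841 mL = 472.871 mL; the sum is limited to 2 decimal places (5 s.f.).
Carrying full precision, 472.871 × 5.2153 = 2466.1641263 mL; 5.2153 has 5 s.f., so the result keeps min(5, 5) = 5 s.f.
Rounded to 5 significant figures: 2466.2 mL.

2466.2 mL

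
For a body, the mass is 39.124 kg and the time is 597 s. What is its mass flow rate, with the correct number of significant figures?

0.0655 kg/s

mass flow rate = 39.124 kg ÷ 597 s = 0.0655343383585… kg/s.
39.124 has 5 significant figures; 597 has 3.
Division/multiplication keeps the fewest: 3 significant figures.
Rounded: 0.0655 kg/s.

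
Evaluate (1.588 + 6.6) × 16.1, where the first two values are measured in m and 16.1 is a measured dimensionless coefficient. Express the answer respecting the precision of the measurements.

1.3 × 10² m

1.588 m + 6.6 m = 8.188 m; the sum is limited to 1 decimal place (2 s.f.).
Carrying full precision, 8.188 × 16.1 = 131.8268 m; 16.1 has 3 s.f., so the result keeps min(2, 3) = 2 s.f.
Rounded to 2 significant figures: 1.3 × 10² m.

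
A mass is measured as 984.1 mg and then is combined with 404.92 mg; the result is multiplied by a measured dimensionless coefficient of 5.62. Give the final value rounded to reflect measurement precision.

984.1 mg + 404.92 mg = 1389.02 mg; the sum is limited to 1 decimal place (5 s.f.).
Carrying full precision, 1389.02 × 5.62 = 7806.2924 mg; 5.62 has 3 s.f., so the result keeps min(5, 3) = 3 s.f.
Rounded to 3 significant figures: 7.81 × 10³ mg.

7.81 × 10³ mg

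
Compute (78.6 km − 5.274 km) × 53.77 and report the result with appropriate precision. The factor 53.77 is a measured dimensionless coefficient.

78.6 km − 5.274 km = 73.326 km; the difference is limited to 1 decimal place (3 s.f.).
Carrying full precision, 73.326 × 53.77 = 3942.73902 km; 53.77 has 4 s.f., so the result keeps min(3, 4) = 3 s.f.
Rounded to 3 significant figures: 3.94 × 10^3 km.

3.94 × 10^3 km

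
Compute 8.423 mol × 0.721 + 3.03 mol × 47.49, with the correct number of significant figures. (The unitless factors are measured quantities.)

150. mol

8.423 × 0.721 = 6.072983 → 6.07 mol (3 s.f., last digit at the 10^-2 place).
3.03 × 47.49 = 143.8947 → 144 mol (3 s.f., last digit at the 10^0 place).
Sum: 149.967683 mol; keep the coarser place, 10^0.
Result: 150. mol.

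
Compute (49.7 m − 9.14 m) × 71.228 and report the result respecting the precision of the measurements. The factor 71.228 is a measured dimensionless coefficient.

2.89 × 10^3 m

49.7 m − 9.14 m = 40.56 m; the difference is limited to 1 decimal place (3 s.f.).
Carrying full precision, 40.56 × 71.228 = 2889.00768 m; 71.228 has 5 s.f., so the result keeps min(3, 5) = 3 s.f.
Rounded to 3 significant figures: 2.89 × 10^3 m.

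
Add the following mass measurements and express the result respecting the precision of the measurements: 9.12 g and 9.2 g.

18.3 g

9.12 g + 9.2 g = 18.32 g.
Addition/subtraction keeps the fewest decimal places: 9.12 → 2 decimal places, 9.2 → 1 decimal place; limit is 1.
Rounded to 1 decimal place: 18.3 g.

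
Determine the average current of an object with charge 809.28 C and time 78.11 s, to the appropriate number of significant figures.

average current = 809.28 C ÷ 78.11 s = 10.3607732685… A.
809.28 has 5 significant figures; 78.11 has 4.
Division/multiplication keeps the fewest: 4 significant figures.
Rounded: 10.36 A.

10.36 A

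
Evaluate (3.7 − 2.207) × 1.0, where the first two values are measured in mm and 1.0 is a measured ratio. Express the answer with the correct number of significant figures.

3.7 mm − 2.207 mm = 1.493 mm; the difference is limited to 1 decimal place (2 s.f.).
Carrying full precision, 1.493 × 1.0 = 1.493 mm; 1.0 has 2 s.f., so the result keeps min(2, 2) = 2 s.f.
Rounded to 2 significant figures: 1.5 mm.

1.5 mm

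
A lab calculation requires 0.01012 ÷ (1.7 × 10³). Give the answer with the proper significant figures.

0.01012 ÷ (1.7 × 10³) = 0.00000595294117647…
Multiplication/division keeps the fewest significant figures: 0.01012 → 4 s.f., 1.7 × 10³ → 2 s.f.; limit is 2.
Rounded to 2 significant figures: 6.0 × 10⁻⁶.

6.0 × 10⁻⁶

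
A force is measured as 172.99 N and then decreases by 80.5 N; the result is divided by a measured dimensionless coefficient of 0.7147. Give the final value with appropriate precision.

1.29 × 10² N

172.99 N − 80.5 N = 92.49 N; the difference is limited to 1 decimal place (3 s.f.).
Carrying full precision, 92.49 ÷ 0.7147 = 129.410941654… N; 0.7147 has 4 s.f., so the result keeps min(3, 4) = 3 s.f.
Rounded to 3 significant figures: 1.29 × 10² N.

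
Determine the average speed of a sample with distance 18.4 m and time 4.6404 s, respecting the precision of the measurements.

average speed = 18.4 m ÷ 4.6404 s = 3.96517541591… m/s.
18.4 has 3 significant figures; 4.6404 has 5.
Division/multiplication keeps the fewest: 3 significant figures.
Rounded: 3.97 m/s.

3.97 m/s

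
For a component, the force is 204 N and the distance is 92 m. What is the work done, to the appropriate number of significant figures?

work done = 204 N × 92 m = 18768 J.
204 has 3 significant figures; 92 has 2.
Division/multiplication keeps the fewest: 2 significant figures.
Rounded: 1.9 × 10^4 J.

1.9 × 10^4 J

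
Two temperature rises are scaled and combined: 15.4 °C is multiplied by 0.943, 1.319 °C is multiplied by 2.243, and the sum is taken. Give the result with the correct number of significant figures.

17.5 °C

15.4 × 0.943 = 14.5222 → 14.5 °C (3 s.f., last digit at the 10^-1 place).
1.319 × 2.243 = 2.958517 → 2.959 °C (4 s.f., last digit at the 10^-3 place).
Sum: 17.480717 °C; keep the coarser place, 10^-1.
Result: 17.5 °C.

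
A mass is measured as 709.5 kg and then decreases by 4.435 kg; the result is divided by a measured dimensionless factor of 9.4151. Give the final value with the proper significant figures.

709.5 kg − 4.435 kg = 705.065 kg; the difference is limited to 1 decimal place (4 s.f.).
Carrying full precision, 705.065 ÷ 9.4151 = 74.8866183046… kg; 9.4151 has 5 s.f., so the result keeps min(4, 5) = 4 s.f.
Rounded to 4 significant figures: 74.89 kg.

74.89 kg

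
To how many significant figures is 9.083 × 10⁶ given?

4

9.083 × 10⁶: in scientific notation every digit of the coefficient is significant.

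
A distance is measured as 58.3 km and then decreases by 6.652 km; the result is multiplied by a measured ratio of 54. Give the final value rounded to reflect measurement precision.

58.3 km − 6.652 km = 51.648 km; the difference is limited to 1 decimal place (3 s.f.).
Carrying full precision, 51.648 × 54 = 2788.992 km; 54 has 2 s.f., so the result keeps min(3, 2) = 2 s.f.
Rounded to 2 significant figures: 2.8 × 10^3 km.

2.8 × 10^3 km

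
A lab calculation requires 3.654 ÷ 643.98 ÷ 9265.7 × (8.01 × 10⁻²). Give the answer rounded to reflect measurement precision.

3.654 ÷ 643.98 ÷ 9265.7 × (8.01 × 10⁻²) = 4.905129127 × 10^-8…
Multiplication/division keeps the fewest significant figures: 3.654 → 4 s.f., 643.98 → 5 s.f., 9265.7 → 5 s.f., 8.01 × 10⁻² → 3 s.f.; limit is 3.
Rounded to 3 significant figures: 4.91 × 10⁻⁸.

4.91 × 10⁻⁸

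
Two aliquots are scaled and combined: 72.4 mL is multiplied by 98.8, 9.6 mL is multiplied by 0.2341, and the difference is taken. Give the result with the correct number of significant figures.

72.4 × 98.8 = 7153.12 → 7.15 × 10^3 mL (3 s.f., last digit at the 10^1 place).
9.6 × 0.2341 = 2.24736 → 2.2 mL (2 s.f., last digit at the 10^-1 place).
Difference: 7150.87264 mL; keep the coarser place, 10^1.
Result: 7.15 × 10^3 mL.

7.15 × 10^3 mL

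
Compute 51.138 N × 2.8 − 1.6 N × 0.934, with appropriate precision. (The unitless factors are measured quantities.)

1.4 × 10² N

51.138 × 2.8 = 143.1864 → 1.4 × 10² N (2 s.f., last digit at the 10^1 place).
1.6 × 0.934 = 1.4944 → 1.5 N (2 s.f., last digit at the 10^-1 place).
Difference: 141.692 N; keep the coarser place, 10^1.
Result: 1.4 × 10² N.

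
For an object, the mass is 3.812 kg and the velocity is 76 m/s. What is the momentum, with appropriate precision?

momentum = 3.812 kg × 76 m/s = 289.712 kg·m/s.
3.812 has 4 significant figures; 76 has 2.
Division/multiplication keeps the fewest: 2 significant figures.
Rounded: 2.9 × 10^2 kg·m/s.

2.9 × 10^2 kg·m/s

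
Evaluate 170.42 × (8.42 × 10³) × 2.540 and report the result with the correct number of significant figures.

170.42 × (8.42 × 10³) × 2.540 = 3644738.456
Multiplication/division keeps the fewest significant figures: 170.42 → 5 s.f., 8.42 × 10³ → 3 s.f., 2.540 → 4 s.f.; limit is 3.
Rounded to 3 significant figures: 3.64 × 10⁶.

3.64 × 10⁶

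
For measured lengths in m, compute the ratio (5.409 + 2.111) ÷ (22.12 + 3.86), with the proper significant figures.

0.2895

5.409 + 2.111 = 7.520, limited to 3 d.p. → 4 s.f.; 22.12 + 3.86 = 25.98, limited to 2 d.p. → 4 s.f.
Carrying full precision, 7.520 ÷ 25.98 = 0.289453425712…; keep min(4, 4) = 4 s.f.
Rounded to 4 significant figures: 0.2895.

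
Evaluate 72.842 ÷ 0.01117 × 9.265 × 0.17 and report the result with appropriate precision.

1.0 × 10⁴

72.842 ÷ 0.01117 × 9.265 × 0.17 = 10271.2436974…
Multiplication/division keeps the fewest significant figures: 72.842 → 5 s.f., 0.01117 → 4 s.f., 9.265 → 4 s.f., 0.17 → 2 s.f.; limit is 2.
Rounded to 2 significant figures: 1.0 × 10⁴.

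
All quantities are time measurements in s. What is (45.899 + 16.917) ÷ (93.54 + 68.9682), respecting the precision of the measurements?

0.38654

45.899 + 16.917 = 62.816, limited to 3 d.p. → 5 s.f.; 93.54 + 68.9682 = 162.5082, limited to 2 d.p. → 5 s.f.
Carrying full precision, 62.816 ÷ 162.5082 = 0.386540494572…; keep min(5, 5) = 5 s.f.
Rounded to 5 significant figures: 0.38654.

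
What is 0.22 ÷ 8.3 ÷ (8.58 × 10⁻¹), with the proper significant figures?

0.22 ÷ 8.3 ÷ (8.58 × 10⁻¹) = 0.0308928019771…
Multiplication/division keeps the fewest significant figures: 0.22 → 2 s.f., 8.3 → 2 s.f., 8.58 × 10⁻¹ → 3 s.f.; limit is 2.
Rounded to 2 significant figures: 0.031.

0.031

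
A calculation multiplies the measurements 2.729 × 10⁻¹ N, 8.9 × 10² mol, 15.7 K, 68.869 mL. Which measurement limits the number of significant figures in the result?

8.9 × 10² mol

2.729 × 10⁻¹ N → 4 s.f.; 8.9 × 10² mol → 2 s.f.; 15.7 K → 3 s.f.; 68.869 mL → 5 s.f.
The fewest is 2 significant figures, from 8.9 × 10² mol.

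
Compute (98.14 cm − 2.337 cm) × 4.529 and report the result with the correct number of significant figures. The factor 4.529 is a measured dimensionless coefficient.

433.9 cm

98.14 cm − 2.337 cm = 95.803 cm; the difference is limited to 2 decimal places (4 s.f.).
Carrying full precision, 95.803 × 4.529 = 433.891787 cm; 4.529 has 4 s.f., so the result keeps min(4, 4) = 4 s.f.
Rounded to 4 significant figures: 433.9 cm.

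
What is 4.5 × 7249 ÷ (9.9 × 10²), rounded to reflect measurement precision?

33

4.5 × 7249 ÷ (9.9 × 10²) = 32.95
Multiplication/division keeps the fewest significant figures: 4.5 → 2 s.f., 7249 → 4 s.f., 9.9 × 10² → 2 s.f.; limit is 2.
Rounded to 2 significant figures: 33.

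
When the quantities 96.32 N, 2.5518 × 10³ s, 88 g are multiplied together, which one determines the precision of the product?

96.32 N → 4 s.f.; 2.5518 × 10³ s → 5 s.f.; 88 g → 2 s.f.
The fewest is 2 significant figures, from 88 g.

88 g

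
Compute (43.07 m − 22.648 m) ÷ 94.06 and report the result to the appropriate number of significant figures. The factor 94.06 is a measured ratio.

2.171 × 10^-1 m

43.07 m − 22.648 m = 20.422 m; the difference is limited to 2 decimal places (4 s.f.).
Carrying full precision, 20.422 ÷ 94.06 = 0.217116734… m; 94.06 has 4 s.f., so the result keeps min(4, 4) = 4 s.f.
Rounded to 4 significant figures: 2.171 × 10^-1 m.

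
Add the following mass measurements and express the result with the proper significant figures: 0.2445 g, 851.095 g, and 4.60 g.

855.94 g

0.2445 g + 851.095 g + 4.60 g = 855.9395 g.
Addition/subtraction keeps the fewest decimal places: 0.2445 → 4 decimal places, 851.095 → 3 decimal places, 4.60 → 2 decimal places; limit is 2.
Rounded to 2 decimal places: 855.94 g.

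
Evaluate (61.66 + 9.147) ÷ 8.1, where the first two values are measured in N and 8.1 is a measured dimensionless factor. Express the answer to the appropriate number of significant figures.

8.7 N

61.66 N + 9.147 N = 70.807 N; the sum is limited to 2 decimal places (4 s.f.).
Carrying full precision, 70.807 ÷ 8.1 = 8.74160493827… N; 8.1 has 2 s.f., so the result keeps min(4, 2) = 2 s.f.
Rounded to 2 significant figures: 8.7 N.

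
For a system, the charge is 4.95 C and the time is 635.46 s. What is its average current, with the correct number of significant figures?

average current = 4.95 C ÷ 635.46 s = 0.00778963270702… A.
4.95 has 3 significant figures; 635.46 has 5.
Division/multiplication keeps the fewest: 3 significant figures.
Rounded: 0.00779 A.

0.00779 A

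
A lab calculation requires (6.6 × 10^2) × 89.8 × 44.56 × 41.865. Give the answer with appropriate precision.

1.1 × 10^8

(6.6 × 10^2) × 89.8 × 44.56 × 41.865 = 110564714.779…
Multiplication/division keeps the fewest significant figures: 6.6 × 10^2 → 2 s.f., 89.8 → 3 s.f., 44.56 → 4 s.f., 41.865 → 5 s.f.; limit is 2.
Rounded to 2 significant figures: 1.1 × 10^8.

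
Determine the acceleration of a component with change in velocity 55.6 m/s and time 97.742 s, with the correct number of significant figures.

0.569 m/s²

acceleration = 55.6 m/s ÷ 97.742 s = 0.568844509014… m/s².
55.6 has 3 significant figures; 97.742 has 5.
Division/multiplication keeps the fewest: 3 significant figures.
Rounded: 0.569 m/s².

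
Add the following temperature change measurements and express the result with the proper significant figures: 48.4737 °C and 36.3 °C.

84.8 °C

48.4737 °C + 36.3 °C = 84.7737 °C.
Addition/subtraction keeps the fewest decimal places: 48.4737 → 4 decimal places, 36.3 → 1 decimal place; limit is 1.
Rounded to 1 decimal place: 84.8 °C.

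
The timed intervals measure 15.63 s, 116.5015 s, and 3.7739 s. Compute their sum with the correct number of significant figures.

135.91 s

15.63 s + 116.5015 s + 3.7739 s = 135.9054 s.
Addition/subtraction keeps the fewest decimal places: 15.63 → 2 decimal places, 116.5015 → 4 decimal places, 3.7739 → 4 decimal places; limit is 2.
Rounded to 2 decimal places: 135.91 s.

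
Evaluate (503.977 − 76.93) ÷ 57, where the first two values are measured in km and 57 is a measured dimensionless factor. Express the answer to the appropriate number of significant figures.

7.5 km

503.977 km − 76.93 km = 427.047 km; the difference is limited to 2 decimal places (5 s.f.).
Carrying full precision, 427.047 ÷ 57 = 7.49205263158… km; 57 has 2 s.f., so the result keeps min(5, 2) = 2 s.f.
Rounded to 2 significant figures: 7.5 km.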